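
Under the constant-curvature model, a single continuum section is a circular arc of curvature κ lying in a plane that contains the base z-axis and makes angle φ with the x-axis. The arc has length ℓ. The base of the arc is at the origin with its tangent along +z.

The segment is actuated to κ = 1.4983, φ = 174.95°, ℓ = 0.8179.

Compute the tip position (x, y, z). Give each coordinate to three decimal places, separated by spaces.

-0.440 0.039 0.628

θ = κ·ℓ = 1.4983 × 0.8179 = 1.22546 rad
ρ = (1 − cos θ)/κ = (1 − 0.33851)/1.4983 = 0.44149
z = sin θ / κ = 0.94096/1.4983 = 0.62802
x = ρ cos φ = 0.44149 × cos(174.95°) = -0.43978
y = ρ sin φ = 0.44149 × sin(174.95°) = 0.03886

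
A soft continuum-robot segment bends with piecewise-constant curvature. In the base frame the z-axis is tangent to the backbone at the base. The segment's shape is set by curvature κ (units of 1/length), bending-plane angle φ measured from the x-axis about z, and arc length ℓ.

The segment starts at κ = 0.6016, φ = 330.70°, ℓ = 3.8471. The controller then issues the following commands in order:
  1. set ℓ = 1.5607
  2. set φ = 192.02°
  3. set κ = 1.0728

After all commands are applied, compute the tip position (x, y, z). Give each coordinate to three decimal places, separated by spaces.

initial: κ=0.6016, φ=330.70°, ℓ=3.8471
cmd 1: set ℓ=1.5607 → (κ,φ,ℓ)=(0.6016,330.70°,1.5607) → tip=(0.5934,-0.3330,1.3413)
cmd 2: set φ=192.02° → (κ,φ,ℓ)=(0.6016,192.02°,1.5607) → tip=(-0.6655,-0.1417,1.3413)
cmd 3: set κ=1.0728 → (κ,φ,ℓ)=(1.0728,192.02°,1.5607) → tip=(-1.0059,-0.2142,0.9271)

-1.006 -0.214 0.927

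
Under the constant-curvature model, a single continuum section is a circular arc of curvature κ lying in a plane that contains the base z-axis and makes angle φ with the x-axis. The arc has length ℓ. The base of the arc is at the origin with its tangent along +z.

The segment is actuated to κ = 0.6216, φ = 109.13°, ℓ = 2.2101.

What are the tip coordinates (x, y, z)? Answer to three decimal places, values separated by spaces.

θ = κ·ℓ = 0.6216 × 2.2101 = 1.37380 rad
ρ = (1 − cos θ)/κ = (1 − 0.19573)/0.6216 = 1.29388
z = sin θ / κ = 0.98066/0.6216 = 1.57764
x = ρ cos φ = 1.29388 × cos(109.13°) = -0.42402
y = ρ sin φ = 1.29388 × sin(109.13°) = 1.22243

-0.424 1.222 1.578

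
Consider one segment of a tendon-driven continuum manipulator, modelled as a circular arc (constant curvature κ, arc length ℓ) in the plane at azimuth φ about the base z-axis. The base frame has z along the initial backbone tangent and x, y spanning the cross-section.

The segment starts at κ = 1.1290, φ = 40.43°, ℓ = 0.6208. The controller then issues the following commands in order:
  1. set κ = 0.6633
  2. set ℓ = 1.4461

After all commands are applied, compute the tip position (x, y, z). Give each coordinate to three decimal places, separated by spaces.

initial: κ=1.1290, φ=40.43°, ℓ=0.6208
cmd 1: set κ=0.6633 → (κ,φ,ℓ)=(0.6633,40.43°,0.6208) → tip=(0.0959,0.0817,0.6034)
cmd 2: set ℓ=1.4461 → (κ,φ,ℓ)=(0.6633,40.43°,1.4461) → tip=(0.4887,0.4163,1.2343)

0.489 0.416 1.234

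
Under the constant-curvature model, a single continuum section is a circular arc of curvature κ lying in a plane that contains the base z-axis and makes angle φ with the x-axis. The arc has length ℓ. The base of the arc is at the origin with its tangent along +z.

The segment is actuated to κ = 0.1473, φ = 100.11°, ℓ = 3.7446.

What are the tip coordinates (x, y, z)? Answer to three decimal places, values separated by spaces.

-0.177 0.991 3.558

θ = κ·ℓ = 0.1473 × 3.7446 = 0.55158 rad
ρ = (1 − cos θ)/κ = (1 − 0.85170)/0.1473 = 1.00680
z = sin θ / κ = 0.52403/0.1473 = 3.55759
x = ρ cos φ = 1.00680 × cos(100.11°) = -0.17673
y = ρ sin φ = 1.00680 × sin(100.11°) = 0.99117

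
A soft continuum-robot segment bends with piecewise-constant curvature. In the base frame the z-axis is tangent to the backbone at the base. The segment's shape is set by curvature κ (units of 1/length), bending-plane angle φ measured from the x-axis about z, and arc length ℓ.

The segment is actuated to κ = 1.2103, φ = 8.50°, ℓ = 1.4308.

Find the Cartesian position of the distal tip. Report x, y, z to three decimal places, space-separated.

0.948 0.142 0.816

θ = κ·ℓ = 1.2103 × 1.4308 = 1.73170 rad
ρ = (1 − cos θ)/κ = (1 − -0.16021)/1.2103 = 0.95861
z = sin θ / κ = 0.98708/1.2103 = 0.81557
x = ρ cos φ = 0.95861 × cos(8.50°) = 0.94808
y = ρ sin φ = 0.95861 × sin(8.50°) = 0.14169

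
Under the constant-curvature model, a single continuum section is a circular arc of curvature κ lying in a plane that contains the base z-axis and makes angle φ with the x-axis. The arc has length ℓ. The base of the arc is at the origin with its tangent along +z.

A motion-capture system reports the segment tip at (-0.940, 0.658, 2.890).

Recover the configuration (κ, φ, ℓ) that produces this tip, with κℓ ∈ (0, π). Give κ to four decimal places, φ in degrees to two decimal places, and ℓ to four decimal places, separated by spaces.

0.2373 145.01 3.1847

ρ = √(x²+y²) = √(-0.940² + 0.658²) = 1.14742
φ = atan2(y, x) mod 360° = atan2(0.658, -0.940) = 145.0080°
|p|² = ρ² + z² = 1.14742² + 2.890² = 9.66866
κ = 2ρ / |p|² = 2×1.14742 / 9.66866 = 0.23735
θ = 2·atan2(ρ, z) = 2·atan2(1.14742, 2.890) = 0.75589 rad
ℓ = θ/κ = 0.75589/0.23735 = 3.18473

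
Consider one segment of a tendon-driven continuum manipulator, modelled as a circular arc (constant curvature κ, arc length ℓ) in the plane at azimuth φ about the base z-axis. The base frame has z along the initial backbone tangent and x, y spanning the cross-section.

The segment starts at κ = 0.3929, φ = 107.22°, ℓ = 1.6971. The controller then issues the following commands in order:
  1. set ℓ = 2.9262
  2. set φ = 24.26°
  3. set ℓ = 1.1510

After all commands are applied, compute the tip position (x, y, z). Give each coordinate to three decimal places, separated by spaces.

0.233 0.105 1.112

initial: κ=0.3929, φ=107.22°, ℓ=1.6971
cmd 1: set ℓ=2.9262 → (κ,φ,ℓ)=(0.3929,107.22°,2.9262) → tip=(-0.4455,1.4374,2.3228)
cmd 2: set φ=24.26° → (κ,φ,ℓ)=(0.3929,24.26°,2.9262) → tip=(1.3719,0.6183,2.3228)
cmd 3: set ℓ=1.1510 → (κ,φ,ℓ)=(0.3929,24.26°,1.1510) → tip=(0.2333,0.1051,1.1122)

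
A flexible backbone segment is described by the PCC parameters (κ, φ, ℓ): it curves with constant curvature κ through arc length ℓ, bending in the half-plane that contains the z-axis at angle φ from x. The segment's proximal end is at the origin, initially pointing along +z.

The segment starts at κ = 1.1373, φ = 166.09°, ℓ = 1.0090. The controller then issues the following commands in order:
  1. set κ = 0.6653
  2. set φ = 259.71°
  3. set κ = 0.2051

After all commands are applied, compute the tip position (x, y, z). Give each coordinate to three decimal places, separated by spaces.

-0.019 -0.102 1.002

initial: κ=1.1373, φ=166.09°, ℓ=1.0090
cmd 1: set κ=0.6653 → (κ,φ,ℓ)=(0.6653,166.09°,1.0090) → tip=(-0.3166,0.0784,0.9349)
cmd 2: set φ=259.71° → (κ,φ,ℓ)=(0.6653,259.71°,1.0090) → tip=(-0.0583,-0.3209,0.9349)
cmd 3: set κ=0.2051 → (κ,φ,ℓ)=(0.2051,259.71°,1.0090) → tip=(-0.0186,-0.1024,1.0018)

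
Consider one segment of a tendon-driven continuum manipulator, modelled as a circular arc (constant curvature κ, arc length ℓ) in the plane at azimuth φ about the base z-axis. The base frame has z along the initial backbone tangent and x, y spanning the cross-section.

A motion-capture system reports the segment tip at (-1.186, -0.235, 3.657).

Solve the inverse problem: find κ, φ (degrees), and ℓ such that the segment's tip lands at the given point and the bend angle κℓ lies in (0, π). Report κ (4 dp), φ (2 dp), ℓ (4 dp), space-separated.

ρ = √(x²+y²) = √(-1.186² + -0.235²) = 1.20906
φ = atan2(y, x) mod 360° = atan2(-0.235, -1.186) = 191.2077°
|p|² = ρ² + z² = 1.20906² + 3.657² = 14.83547
κ = 2ρ / |p|² = 2×1.20906 / 14.83547 = 0.16300
θ = 2·atan2(ρ, z) = 2·atan2(1.20906, 3.657) = 0.63860 rad
ℓ = θ/κ = 0.63860/0.16300 = 3.91792

0.1630 191.21 3.9179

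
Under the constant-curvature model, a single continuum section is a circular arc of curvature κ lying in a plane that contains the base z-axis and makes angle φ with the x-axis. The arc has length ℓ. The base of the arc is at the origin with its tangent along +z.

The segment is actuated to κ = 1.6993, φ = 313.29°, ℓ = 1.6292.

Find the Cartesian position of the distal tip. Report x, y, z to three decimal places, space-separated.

θ = κ·ℓ = 1.6993 × 1.6292 = 2.76850 rad
ρ = (1 − cos θ)/κ = (1 − -0.93120)/1.6993 = 1.13647
z = sin θ / κ = 0.36450/1.6993 = 0.21450
x = ρ cos φ = 1.13647 × cos(313.29°) = 0.77927
y = ρ sin φ = 1.13647 × sin(313.29°) = -0.82723

0.779 -0.827 0.214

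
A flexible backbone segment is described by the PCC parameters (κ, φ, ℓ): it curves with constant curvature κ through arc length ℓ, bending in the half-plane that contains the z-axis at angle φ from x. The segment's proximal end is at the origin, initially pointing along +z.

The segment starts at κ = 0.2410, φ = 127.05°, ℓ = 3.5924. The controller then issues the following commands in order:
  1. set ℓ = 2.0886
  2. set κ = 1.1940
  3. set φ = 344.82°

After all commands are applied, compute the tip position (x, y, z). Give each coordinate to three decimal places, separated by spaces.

initial: κ=0.2410, φ=127.05°, ℓ=3.5924
cmd 1: set ℓ=2.0886 → (κ,φ,ℓ)=(0.2410,127.05°,2.0886) → tip=(-0.3101,0.4107,2.0015)
cmd 2: set κ=1.1940 → (κ,φ,ℓ)=(1.1940,127.05°,2.0886) → tip=(-0.9070,1.2015,0.5054)
cmd 3: set φ=344.82° → (κ,φ,ℓ)=(1.1940,344.82°,2.0886) → tip=(1.4528,-0.3942,0.5054)

1.453 -0.394 0.505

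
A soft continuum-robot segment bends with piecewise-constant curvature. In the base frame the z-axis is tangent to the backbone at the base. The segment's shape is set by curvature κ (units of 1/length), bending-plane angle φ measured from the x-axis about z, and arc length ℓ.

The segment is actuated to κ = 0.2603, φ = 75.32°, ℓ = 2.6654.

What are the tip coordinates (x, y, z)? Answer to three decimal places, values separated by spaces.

θ = κ·ℓ = 0.2603 × 2.6654 = 0.69380 rad
ρ = (1 − cos θ)/κ = (1 − 0.76882)/0.2603 = 0.88813
z = sin θ / κ = 0.63947/0.2603 = 2.45665
x = ρ cos φ = 0.88813 × cos(75.32°) = 0.22507
y = ρ sin φ = 0.88813 × sin(75.32°) = 0.85914

0.225 0.859 2.457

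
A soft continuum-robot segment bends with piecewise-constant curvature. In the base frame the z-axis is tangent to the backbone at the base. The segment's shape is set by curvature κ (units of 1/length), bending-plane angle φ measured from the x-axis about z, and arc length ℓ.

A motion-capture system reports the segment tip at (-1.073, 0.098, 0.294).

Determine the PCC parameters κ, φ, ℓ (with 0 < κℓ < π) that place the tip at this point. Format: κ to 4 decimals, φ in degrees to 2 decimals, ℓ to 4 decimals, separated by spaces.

1.7276 174.78 1.5101

ρ = √(x²+y²) = √(-1.073² + 0.098²) = 1.07747
φ = atan2(y, x) mod 360° = atan2(0.098, -1.073) = 174.7815°
|p|² = ρ² + z² = 1.07747² + 0.294² = 1.24737
κ = 2ρ / |p|² = 2×1.07747 / 1.24737 = 1.72758
θ = 2·atan2(ρ, z) = 2·atan2(1.07747, 0.294) = 2.60884 rad
ℓ = θ/κ = 2.60884/1.72758 = 1.51011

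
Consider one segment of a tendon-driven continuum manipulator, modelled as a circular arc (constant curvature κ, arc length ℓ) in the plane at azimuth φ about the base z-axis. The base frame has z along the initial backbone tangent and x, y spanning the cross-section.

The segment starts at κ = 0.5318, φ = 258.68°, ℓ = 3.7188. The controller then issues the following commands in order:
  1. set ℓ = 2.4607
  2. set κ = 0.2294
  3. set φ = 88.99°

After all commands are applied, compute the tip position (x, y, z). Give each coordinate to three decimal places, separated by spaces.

0.012 0.676 2.332

initial: κ=0.5318, φ=258.68°, ℓ=3.7188
cmd 1: set ℓ=2.4607 → (κ,φ,ℓ)=(0.5318,258.68°,2.4607) → tip=(-0.2734,-1.3659,1.8161)
cmd 2: set κ=0.2294 → (κ,φ,ℓ)=(0.2294,258.68°,2.4607) → tip=(-0.1327,-0.6631,2.3321)
cmd 3: set φ=88.99° → (κ,φ,ℓ)=(0.2294,88.99°,2.4607) → tip=(0.0119,0.6762,2.3321)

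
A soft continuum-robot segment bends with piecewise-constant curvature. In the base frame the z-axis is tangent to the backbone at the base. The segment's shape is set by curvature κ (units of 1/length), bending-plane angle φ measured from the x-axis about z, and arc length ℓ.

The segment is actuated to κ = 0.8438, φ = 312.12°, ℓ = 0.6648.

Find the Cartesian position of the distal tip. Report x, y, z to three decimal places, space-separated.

0.122 -0.135 0.630

θ = κ·ℓ = 0.8438 × 0.6648 = 0.56096 rad
ρ = (1 − cos θ)/κ = (1 − 0.84675)/0.8438 = 0.18162
z = sin θ / κ = 0.53200/0.8438 = 0.63048
x = ρ cos φ = 0.18162 × cos(312.12°) = 0.12181
y = ρ sin φ = 0.18162 × sin(312.12°) = -0.13472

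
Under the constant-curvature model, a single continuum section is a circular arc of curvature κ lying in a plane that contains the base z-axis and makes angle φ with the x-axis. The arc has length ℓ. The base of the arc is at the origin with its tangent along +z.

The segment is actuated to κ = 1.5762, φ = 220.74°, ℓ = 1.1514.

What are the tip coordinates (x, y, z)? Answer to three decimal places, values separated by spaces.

-0.597 -0.514 0.616

θ = κ·ℓ = 1.5762 × 1.1514 = 1.81484 rad
ρ = (1 − cos θ)/κ = (1 − -0.24163)/1.5762 = 0.78773
z = sin θ / κ = 0.97037/1.5762 = 0.61564
x = ρ cos φ = 0.78773 × cos(220.74°) = -0.59685
y = ρ sin φ = 0.78773 × sin(220.74°) = -0.51410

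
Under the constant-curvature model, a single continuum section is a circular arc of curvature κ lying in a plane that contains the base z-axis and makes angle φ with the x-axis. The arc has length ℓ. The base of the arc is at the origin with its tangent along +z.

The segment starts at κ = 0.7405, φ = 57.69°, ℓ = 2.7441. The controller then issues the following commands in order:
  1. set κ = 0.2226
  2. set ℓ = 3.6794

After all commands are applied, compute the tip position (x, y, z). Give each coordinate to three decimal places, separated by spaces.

0.761 1.204 3.282

initial: κ=0.7405, φ=57.69°, ℓ=2.7441
cmd 1: set κ=0.2226 → (κ,φ,ℓ)=(0.2226,57.69°,2.7441) → tip=(0.4342,0.6866,2.5766)
cmd 2: set ℓ=3.6794 → (κ,φ,ℓ)=(0.2226,57.69°,3.6794) → tip=(0.7613,1.2039,3.2816)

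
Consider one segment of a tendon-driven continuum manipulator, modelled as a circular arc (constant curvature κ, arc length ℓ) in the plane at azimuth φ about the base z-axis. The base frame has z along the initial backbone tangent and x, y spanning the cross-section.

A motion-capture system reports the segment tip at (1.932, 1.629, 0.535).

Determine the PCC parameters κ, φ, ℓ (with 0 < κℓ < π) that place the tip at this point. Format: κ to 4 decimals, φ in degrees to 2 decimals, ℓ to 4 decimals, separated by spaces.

0.7575 40.14 3.5966

ρ = √(x²+y²) = √(1.932² + 1.629²) = 2.52711
φ = atan2(y, x) mod 360° = atan2(1.629, 1.932) = 40.1365°
|p|² = ρ² + z² = 2.52711² + 0.535² = 6.67249
κ = 2ρ / |p|² = 2×2.52711 / 6.67249 = 0.75747
θ = 2·atan2(ρ, z) = 2·atan2(2.52711, 0.535) = 2.72434 rad
ℓ = θ/κ = 2.72434/0.75747 = 3.59664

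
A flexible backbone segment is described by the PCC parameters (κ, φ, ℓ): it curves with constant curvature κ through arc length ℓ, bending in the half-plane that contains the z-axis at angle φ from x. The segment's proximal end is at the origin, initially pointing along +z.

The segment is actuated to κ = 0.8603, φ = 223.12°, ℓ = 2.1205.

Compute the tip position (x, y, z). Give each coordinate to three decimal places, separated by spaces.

θ = κ·ℓ = 0.8603 × 2.1205 = 1.82427 rad
ρ = (1 − cos θ)/κ = (1 − -0.25076)/0.8603 = 1.45387
z = sin θ / κ = 0.96805/0.8603 = 1.12524
x = ρ cos φ = 1.45387 × cos(223.12°) = -1.06121
y = ρ sin φ = 1.45387 × sin(223.12°) = -0.99376

-1.061 -0.994 1.125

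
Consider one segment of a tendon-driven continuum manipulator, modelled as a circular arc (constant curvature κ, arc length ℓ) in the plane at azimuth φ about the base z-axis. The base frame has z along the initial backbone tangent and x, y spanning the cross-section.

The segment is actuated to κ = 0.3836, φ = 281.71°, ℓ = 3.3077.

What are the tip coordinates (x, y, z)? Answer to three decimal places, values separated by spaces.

0.372 -1.793 2.489

θ = κ·ℓ = 0.3836 × 3.3077 = 1.26883 rad
ρ = (1 − cos θ)/κ = (1 − 0.29739)/0.3836 = 1.83161
z = sin θ / κ = 0.95475/0.3836 = 2.48893
x = ρ cos φ = 1.83161 × cos(281.71°) = 0.37174
y = ρ sin φ = 1.83161 × sin(281.71°) = -1.79349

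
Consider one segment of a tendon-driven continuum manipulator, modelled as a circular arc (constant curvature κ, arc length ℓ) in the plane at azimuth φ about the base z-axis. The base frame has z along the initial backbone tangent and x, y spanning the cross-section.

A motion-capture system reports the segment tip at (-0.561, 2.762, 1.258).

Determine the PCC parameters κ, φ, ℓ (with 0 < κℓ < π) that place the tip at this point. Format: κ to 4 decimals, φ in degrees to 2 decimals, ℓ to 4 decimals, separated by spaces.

ρ = √(x²+y²) = √(-0.561² + 2.762²) = 2.81840
φ = atan2(y, x) mod 360° = atan2(2.762, -0.561) = 101.4814°
|p|² = ρ² + z² = 2.81840² + 1.258² = 9.52593
κ = 2ρ / |p|² = 2×2.81840 / 9.52593 = 0.59173
θ = 2·atan2(ρ, z) = 2·atan2(2.81840, 1.258) = 2.30196 rad
ℓ = θ/κ = 2.30196/0.59173 = 3.89021

0.5917 101.48 3.8902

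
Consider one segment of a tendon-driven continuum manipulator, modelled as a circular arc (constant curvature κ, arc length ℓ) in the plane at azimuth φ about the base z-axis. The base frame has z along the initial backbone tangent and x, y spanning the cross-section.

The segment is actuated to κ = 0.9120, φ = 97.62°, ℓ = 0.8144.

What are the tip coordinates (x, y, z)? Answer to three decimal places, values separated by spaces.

θ = κ·ℓ = 0.9120 × 0.8144 = 0.74273 rad
ρ = (1 − cos θ)/κ = (1 − 0.73662)/0.9120 = 0.28879
z = sin θ / κ = 0.67630/0.9120 = 0.74156
x = ρ cos φ = 0.28879 × cos(97.62°) = -0.03829
y = ρ sin φ = 0.28879 × sin(97.62°) = 0.28624

-0.038 0.286 0.742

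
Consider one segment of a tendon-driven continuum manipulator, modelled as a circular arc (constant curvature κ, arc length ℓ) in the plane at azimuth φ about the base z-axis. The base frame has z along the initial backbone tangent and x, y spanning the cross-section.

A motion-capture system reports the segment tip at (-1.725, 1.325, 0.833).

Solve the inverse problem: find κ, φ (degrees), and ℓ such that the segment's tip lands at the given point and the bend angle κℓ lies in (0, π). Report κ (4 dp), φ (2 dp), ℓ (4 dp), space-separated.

0.8019 142.47 3.0056

ρ = √(x²+y²) = √(-1.725² + 1.325²) = 2.17514
φ = atan2(y, x) mod 360° = atan2(1.325, -1.725) = 142.4716°
|p|² = ρ² + z² = 2.17514² + 0.833² = 5.42514
κ = 2ρ / |p|² = 2×2.17514 / 5.42514 = 0.80188
θ = 2·atan2(ρ, z) = 2·atan2(2.17514, 0.833) = 2.41013 rad
ℓ = θ/κ = 2.41013/0.80188 = 3.00561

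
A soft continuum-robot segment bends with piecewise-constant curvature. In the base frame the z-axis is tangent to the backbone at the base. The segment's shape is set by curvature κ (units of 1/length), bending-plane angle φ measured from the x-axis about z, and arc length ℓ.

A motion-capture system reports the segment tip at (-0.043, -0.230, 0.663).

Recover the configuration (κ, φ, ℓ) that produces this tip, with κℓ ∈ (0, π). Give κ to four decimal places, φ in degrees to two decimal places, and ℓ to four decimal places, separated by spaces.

0.9467 259.41 0.7167

ρ = √(x²+y²) = √(-0.043² + -0.230²) = 0.23399
φ = atan2(y, x) mod 360° = atan2(-0.230, -0.043) = 259.4104°
|p|² = ρ² + z² = 0.23399² + 0.663² = 0.49432
κ = 2ρ / |p|² = 2×0.23399 / 0.49432 = 0.94670
θ = 2·atan2(ρ, z) = 2·atan2(0.23399, 0.663) = 0.67855 rad
ℓ = θ/κ = 0.67855/0.94670 = 0.71675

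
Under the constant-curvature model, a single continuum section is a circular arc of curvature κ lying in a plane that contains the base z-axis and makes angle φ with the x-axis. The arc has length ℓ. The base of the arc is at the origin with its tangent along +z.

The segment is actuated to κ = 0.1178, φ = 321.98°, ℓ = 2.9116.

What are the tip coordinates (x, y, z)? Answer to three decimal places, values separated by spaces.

θ = κ·ℓ = 0.1178 × 2.9116 = 0.34299 rad
ρ = (1 − cos θ)/κ = (1 − 0.94175)/0.1178 = 0.49444
z = sin θ / κ = 0.33630/0.1178 = 2.85485
x = ρ cos φ = 0.49444 × cos(321.98°) = 0.38952
y = ρ sin φ = 0.49444 × sin(321.98°) = -0.30455

0.390 -0.305 2.855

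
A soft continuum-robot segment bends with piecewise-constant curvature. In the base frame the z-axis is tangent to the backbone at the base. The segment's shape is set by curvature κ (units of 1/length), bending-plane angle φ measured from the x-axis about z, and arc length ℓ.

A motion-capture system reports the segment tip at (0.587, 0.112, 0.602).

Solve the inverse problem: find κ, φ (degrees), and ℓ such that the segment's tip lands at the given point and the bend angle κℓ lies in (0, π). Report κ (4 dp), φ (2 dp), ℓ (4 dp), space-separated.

ρ = √(x²+y²) = √(0.587² + 0.112²) = 0.59759
φ = atan2(y, x) mod 360° = atan2(0.112, 0.587) = 10.8022°
|p|² = ρ² + z² = 0.59759² + 0.602² = 0.71952
κ = 2ρ / |p|² = 2×0.59759 / 0.71952 = 1.66108
θ = 2·atan2(ρ, z) = 2·atan2(0.59759, 0.602) = 1.56344 rad
ℓ = θ/κ = 1.56344/1.66108 = 0.94122

1.6611 10.80 0.9412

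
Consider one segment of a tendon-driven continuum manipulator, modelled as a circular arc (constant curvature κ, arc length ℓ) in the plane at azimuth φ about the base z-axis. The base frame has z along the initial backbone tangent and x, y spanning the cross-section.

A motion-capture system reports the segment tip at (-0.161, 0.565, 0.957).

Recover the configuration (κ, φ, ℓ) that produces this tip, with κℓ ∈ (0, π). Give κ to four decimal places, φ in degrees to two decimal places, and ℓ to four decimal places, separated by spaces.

0.9318 105.91 1.1817

ρ = √(x²+y²) = √(-0.161² + 0.565²) = 0.58749
φ = atan2(y, x) mod 360° = atan2(0.565, -0.161) = 105.9052°
|p|² = ρ² + z² = 0.58749² + 0.957² = 1.26099
κ = 2ρ / |p|² = 2×0.58749 / 1.26099 = 0.93179
θ = 2·atan2(ρ, z) = 2·atan2(0.58749, 0.957) = 1.10114 rad
ℓ = θ/κ = 1.10114/0.93179 = 1.18174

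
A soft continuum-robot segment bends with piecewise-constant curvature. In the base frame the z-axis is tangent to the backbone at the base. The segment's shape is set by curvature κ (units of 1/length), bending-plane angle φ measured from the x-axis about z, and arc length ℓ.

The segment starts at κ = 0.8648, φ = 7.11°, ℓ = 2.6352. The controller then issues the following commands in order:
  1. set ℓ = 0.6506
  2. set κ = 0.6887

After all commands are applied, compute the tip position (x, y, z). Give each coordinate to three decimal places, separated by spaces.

initial: κ=0.8648, φ=7.11°, ℓ=2.6352
cmd 1: set ℓ=0.6506 → (κ,φ,ℓ)=(0.8648,7.11°,0.6506) → tip=(0.1769,0.0221,0.6168)
cmd 2: set κ=0.6887 → (κ,φ,ℓ)=(0.6887,7.11°,0.6506) → tip=(0.1422,0.0177,0.6290)

0.142 0.018 0.629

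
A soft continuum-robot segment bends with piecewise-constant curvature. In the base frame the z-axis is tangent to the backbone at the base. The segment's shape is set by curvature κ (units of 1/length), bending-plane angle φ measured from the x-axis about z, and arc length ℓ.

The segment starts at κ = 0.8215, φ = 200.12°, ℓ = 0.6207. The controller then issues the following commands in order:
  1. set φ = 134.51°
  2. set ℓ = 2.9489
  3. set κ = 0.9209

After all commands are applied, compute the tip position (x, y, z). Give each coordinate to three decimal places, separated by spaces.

-1.454 1.480 0.449

initial: κ=0.8215, φ=200.12°, ℓ=0.6207
cmd 1: set φ=134.51° → (κ,φ,ℓ)=(0.8215,134.51°,0.6207) → tip=(-0.1086,0.1104,0.5942)
cmd 2: set ℓ=2.9489 → (κ,φ,ℓ)=(0.8215,134.51°,2.9489) → tip=(-1.4954,1.5212,0.8018)
cmd 3: set κ=0.9209 → (κ,φ,ℓ)=(0.9209,134.51°,2.9489) → tip=(-1.4545,1.4796,0.4487)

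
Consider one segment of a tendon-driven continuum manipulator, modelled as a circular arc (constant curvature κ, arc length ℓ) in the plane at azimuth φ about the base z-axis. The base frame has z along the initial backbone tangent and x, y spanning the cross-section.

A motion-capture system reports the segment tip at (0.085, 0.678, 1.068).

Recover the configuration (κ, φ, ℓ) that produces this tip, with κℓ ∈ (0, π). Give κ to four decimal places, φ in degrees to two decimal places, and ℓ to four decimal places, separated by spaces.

0.8501 82.85 1.3390

ρ = √(x²+y²) = √(0.085² + 0.678²) = 0.68331
φ = atan2(y, x) mod 360° = atan2(0.678, 0.085) = 82.8542°
|p|² = ρ² + z² = 0.68331² + 1.068² = 1.60753
κ = 2ρ / |p|² = 2×0.68331 / 1.60753 = 0.85013
θ = 2·atan2(ρ, z) = 2·atan2(0.68331, 1.068) = 1.13834 rad
ℓ = θ/κ = 1.13834/0.85013 = 1.33902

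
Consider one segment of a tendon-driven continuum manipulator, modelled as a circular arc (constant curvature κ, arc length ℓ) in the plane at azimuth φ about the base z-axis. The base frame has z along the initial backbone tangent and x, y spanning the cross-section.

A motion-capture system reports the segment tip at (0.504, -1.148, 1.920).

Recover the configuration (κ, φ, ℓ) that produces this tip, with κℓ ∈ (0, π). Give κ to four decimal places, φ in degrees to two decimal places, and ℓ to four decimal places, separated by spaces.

0.4769 293.70 2.4262

ρ = √(x²+y²) = √(0.504² + -1.148²) = 1.25376
φ = atan2(y, x) mod 360° = atan2(-1.148, 0.504) = 293.7026°
|p|² = ρ² + z² = 1.25376² + 1.920² = 5.25832
κ = 2ρ / |p|² = 2×1.25376 / 5.25832 = 0.47687
θ = 2·atan2(ρ, z) = 2·atan2(1.25376, 1.920) = 1.15696 rad
ℓ = θ/κ = 1.15696/0.47687 = 2.42617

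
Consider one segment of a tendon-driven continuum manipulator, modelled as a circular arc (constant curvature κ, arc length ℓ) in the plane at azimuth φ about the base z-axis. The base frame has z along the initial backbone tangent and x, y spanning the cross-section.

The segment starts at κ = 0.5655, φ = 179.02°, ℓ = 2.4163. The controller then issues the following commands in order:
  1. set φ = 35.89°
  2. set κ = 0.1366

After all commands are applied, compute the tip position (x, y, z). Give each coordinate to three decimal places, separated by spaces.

initial: κ=0.5655, φ=179.02°, ℓ=2.4163
cmd 1: set φ=35.89° → (κ,φ,ℓ)=(0.5655,35.89°,2.4163) → tip=(1.1419,0.8263,1.7315)
cmd 2: set κ=0.1366 → (κ,φ,ℓ)=(0.1366,35.89°,2.4163) → tip=(0.3201,0.2317,2.3727)

0.320 0.232 2.373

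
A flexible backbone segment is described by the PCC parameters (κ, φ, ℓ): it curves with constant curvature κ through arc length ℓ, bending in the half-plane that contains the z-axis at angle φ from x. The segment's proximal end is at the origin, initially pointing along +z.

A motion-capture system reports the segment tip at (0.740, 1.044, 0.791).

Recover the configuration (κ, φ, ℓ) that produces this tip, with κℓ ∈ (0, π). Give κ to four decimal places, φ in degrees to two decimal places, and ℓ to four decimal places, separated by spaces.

ρ = √(x²+y²) = √(0.740² + 1.044²) = 1.27966
φ = atan2(y, x) mod 360° = atan2(1.044, 0.740) = 54.6705°
|p|² = ρ² + z² = 1.27966² + 0.791² = 2.26322
κ = 2ρ / |p|² = 2×1.27966 / 2.26322 = 1.13083
θ = 2·atan2(ρ, z) = 2·atan2(1.27966, 0.791) = 2.03430 rad
ℓ = θ/κ = 2.03430/1.13083 = 1.79894

1.1308 54.67 1.7989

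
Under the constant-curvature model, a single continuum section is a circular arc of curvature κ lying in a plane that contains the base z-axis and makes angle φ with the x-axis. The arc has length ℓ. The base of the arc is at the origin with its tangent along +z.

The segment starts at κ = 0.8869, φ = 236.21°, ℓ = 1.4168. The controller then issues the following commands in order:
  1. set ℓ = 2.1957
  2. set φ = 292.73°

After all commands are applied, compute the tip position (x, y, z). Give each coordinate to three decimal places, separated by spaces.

0.596 -1.422 1.049

initial: κ=0.8869, φ=236.21°, ℓ=1.4168
cmd 1: set ℓ=2.1957 → (κ,φ,ℓ)=(0.8869,236.21°,2.1957) → tip=(-0.8577,-1.2817,1.0485)
cmd 2: set φ=292.73° → (κ,φ,ℓ)=(0.8869,292.73°,2.1957) → tip=(0.5959,-1.4224,1.0485)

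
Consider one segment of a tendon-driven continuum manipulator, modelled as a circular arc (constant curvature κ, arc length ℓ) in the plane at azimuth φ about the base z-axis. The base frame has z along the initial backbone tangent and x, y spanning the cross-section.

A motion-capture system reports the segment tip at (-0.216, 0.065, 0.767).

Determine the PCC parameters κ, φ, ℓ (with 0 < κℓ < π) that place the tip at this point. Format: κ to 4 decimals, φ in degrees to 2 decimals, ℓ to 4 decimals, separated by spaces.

ρ = √(x²+y²) = √(-0.216² + 0.065²) = 0.22557
φ = atan2(y, x) mod 360° = atan2(0.065, -0.216) = 163.2521°
|p|² = ρ² + z² = 0.22557² + 0.767² = 0.63917
κ = 2ρ / |p|² = 2×0.22557 / 0.63917 = 0.70582
θ = 2·atan2(ρ, z) = 2·atan2(0.22557, 0.767) = 0.57205 rad
ℓ = θ/κ = 0.57205/0.70582 = 0.81049

0.7058 163.25 0.8105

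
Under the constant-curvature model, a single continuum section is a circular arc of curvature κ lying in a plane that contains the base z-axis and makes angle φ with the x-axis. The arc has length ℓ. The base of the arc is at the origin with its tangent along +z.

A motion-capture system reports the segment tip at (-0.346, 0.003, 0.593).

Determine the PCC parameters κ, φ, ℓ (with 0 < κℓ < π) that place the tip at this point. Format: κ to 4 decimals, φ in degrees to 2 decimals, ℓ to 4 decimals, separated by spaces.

ρ = √(x²+y²) = √(-0.346² + 0.003²) = 0.34601
φ = atan2(y, x) mod 360° = atan2(0.003, -0.346) = 179.5032°
|p|² = ρ² + z² = 0.34601² + 0.593² = 0.47137
κ = 2ρ / |p|² = 2×0.34601 / 0.47137 = 1.46810
θ = 2·atan2(ρ, z) = 2·atan2(0.34601, 0.593) = 1.05639 rad
ℓ = θ/κ = 1.05639/1.46810 = 0.71956

1.4681 179.50 0.7196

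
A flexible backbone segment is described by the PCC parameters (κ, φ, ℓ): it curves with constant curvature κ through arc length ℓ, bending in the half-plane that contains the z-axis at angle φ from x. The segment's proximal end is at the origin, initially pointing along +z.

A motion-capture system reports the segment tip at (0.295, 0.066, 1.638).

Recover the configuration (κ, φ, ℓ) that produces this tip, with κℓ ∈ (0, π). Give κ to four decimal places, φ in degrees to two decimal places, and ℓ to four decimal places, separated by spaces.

ρ = √(x²+y²) = √(0.295² + 0.066²) = 0.30229
φ = atan2(y, x) mod 360° = atan2(0.066, 0.295) = 12.6110°
|p|² = ρ² + z² = 0.30229² + 1.638² = 2.77442
κ = 2ρ / |p|² = 2×0.30229 / 2.77442 = 0.21791
θ = 2·atan2(ρ, z) = 2·atan2(0.30229, 1.638) = 0.36499 rad
ℓ = θ/κ = 0.36499/0.21791 = 1.67494

0.2179 12.61 1.6749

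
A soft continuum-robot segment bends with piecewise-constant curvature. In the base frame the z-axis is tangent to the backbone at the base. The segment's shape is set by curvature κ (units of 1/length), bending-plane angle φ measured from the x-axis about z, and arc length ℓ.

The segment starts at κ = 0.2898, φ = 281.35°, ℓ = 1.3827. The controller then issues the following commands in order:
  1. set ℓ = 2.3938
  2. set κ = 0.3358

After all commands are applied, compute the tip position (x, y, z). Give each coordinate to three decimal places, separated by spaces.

0.179 -0.894 2.144

initial: κ=0.2898, φ=281.35°, ℓ=1.3827
cmd 1: set ℓ=2.3938 → (κ,φ,ℓ)=(0.2898,281.35°,2.3938) → tip=(0.1570,-0.7820,2.2064)
cmd 2: set κ=0.3358 → (κ,φ,ℓ)=(0.3358,281.35°,2.3938) → tip=(0.1794,-0.8936,2.1442)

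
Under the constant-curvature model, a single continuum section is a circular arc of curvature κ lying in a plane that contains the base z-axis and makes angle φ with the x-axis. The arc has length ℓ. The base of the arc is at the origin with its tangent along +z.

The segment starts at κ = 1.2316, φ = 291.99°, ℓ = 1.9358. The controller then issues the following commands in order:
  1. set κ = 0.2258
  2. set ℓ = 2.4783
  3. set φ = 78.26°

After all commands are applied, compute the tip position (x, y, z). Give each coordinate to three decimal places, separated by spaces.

initial: κ=1.2316, φ=291.99°, ℓ=1.9358
cmd 1: set κ=0.2258 → (κ,φ,ℓ)=(0.2258,291.99°,1.9358) → tip=(0.1559,-0.3861,1.8747)
cmd 2: set ℓ=2.4783 → (κ,φ,ℓ)=(0.2258,291.99°,2.4783) → tip=(0.2529,-0.6264,2.3510)
cmd 3: set φ=78.26° → (κ,φ,ℓ)=(0.2258,78.26°,2.4783) → tip=(0.1374,0.6614,2.3510)

0.137 0.661 2.351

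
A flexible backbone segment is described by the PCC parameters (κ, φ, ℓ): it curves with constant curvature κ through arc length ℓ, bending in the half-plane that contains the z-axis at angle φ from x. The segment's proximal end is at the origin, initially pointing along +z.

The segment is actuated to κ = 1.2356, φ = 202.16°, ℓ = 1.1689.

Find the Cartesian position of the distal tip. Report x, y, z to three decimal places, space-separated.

θ = κ·ℓ = 1.2356 × 1.1689 = 1.44429 rad
ρ = (1 − cos θ)/κ = (1 − 0.12617)/1.2356 = 0.70721
z = sin θ / κ = 0.99201/1.2356 = 0.80286
x = ρ cos φ = 0.70721 × cos(202.16°) = -0.65498
y = ρ sin φ = 0.70721 × sin(202.16°) = -0.26676

-0.655 -0.267 0.803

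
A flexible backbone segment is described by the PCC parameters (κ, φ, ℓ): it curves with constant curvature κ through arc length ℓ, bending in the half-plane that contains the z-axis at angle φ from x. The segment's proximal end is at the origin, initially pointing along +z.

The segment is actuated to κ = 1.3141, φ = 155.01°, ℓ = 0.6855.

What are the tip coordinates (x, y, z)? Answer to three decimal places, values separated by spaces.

-0.261 0.122 0.596

θ = κ·ℓ = 1.3141 × 0.6855 = 0.90082 rad
ρ = (1 − cos θ)/κ = (1 − 0.62097)/1.3141 = 0.28843
z = sin θ / κ = 0.78383/1.3141 = 0.59648
x = ρ cos φ = 0.28843 × cos(155.01°) = -0.26143
y = ρ sin φ = 0.28843 × sin(155.01°) = 0.12185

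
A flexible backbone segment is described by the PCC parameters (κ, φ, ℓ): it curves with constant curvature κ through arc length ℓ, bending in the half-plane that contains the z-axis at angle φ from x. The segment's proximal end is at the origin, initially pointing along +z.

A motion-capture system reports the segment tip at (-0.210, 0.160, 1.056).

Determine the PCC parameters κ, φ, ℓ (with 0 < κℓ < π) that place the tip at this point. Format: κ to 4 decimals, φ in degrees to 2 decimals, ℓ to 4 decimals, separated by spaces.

ρ = √(x²+y²) = √(-0.210² + 0.160²) = 0.26401
φ = atan2(y, x) mod 360° = atan2(0.160, -0.210) = 142.6961°
|p|² = ρ² + z² = 0.26401² + 1.056² = 1.18484
κ = 2ρ / |p|² = 2×0.26401 / 1.18484 = 0.44564
θ = 2·atan2(ρ, z) = 2·atan2(0.26401, 1.056) = 0.48997 rad
ℓ = θ/κ = 0.48997/0.44564 = 1.09947

0.4456 142.70 1.0995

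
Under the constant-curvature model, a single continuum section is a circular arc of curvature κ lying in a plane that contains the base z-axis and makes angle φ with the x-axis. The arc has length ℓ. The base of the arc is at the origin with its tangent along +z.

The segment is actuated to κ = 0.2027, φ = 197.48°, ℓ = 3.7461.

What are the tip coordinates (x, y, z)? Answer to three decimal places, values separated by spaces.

-1.293 -0.407 3.396

θ = κ·ℓ = 0.2027 × 3.7461 = 0.75933 rad
ρ = (1 − cos θ)/κ = (1 − 0.72529)/0.2027 = 1.35523
z = sin θ / κ = 0.68844/0.2027 = 3.39634
x = ρ cos φ = 1.35523 × cos(197.48°) = -1.29265
y = ρ sin φ = 1.35523 × sin(197.48°) = -0.40708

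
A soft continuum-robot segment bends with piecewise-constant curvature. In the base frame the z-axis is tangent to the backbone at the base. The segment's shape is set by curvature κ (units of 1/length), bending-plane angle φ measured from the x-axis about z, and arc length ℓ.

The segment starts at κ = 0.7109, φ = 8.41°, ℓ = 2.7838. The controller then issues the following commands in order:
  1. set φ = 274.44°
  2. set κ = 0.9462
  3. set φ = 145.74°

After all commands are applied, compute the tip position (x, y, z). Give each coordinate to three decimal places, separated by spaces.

initial: κ=0.7109, φ=8.41°, ℓ=2.7838
cmd 1: set φ=274.44° → (κ,φ,ℓ)=(0.7109,274.44°,2.7838) → tip=(0.1521,-1.9592,1.2911)
cmd 2: set κ=0.9462 → (κ,φ,ℓ)=(0.9462,274.44°,2.7838) → tip=(0.1533,-1.9745,0.5137)
cmd 3: set φ=145.74° → (κ,φ,ℓ)=(0.9462,145.74°,2.7838) → tip=(-1.6369,1.1149,0.5137)

-1.637 1.115 0.514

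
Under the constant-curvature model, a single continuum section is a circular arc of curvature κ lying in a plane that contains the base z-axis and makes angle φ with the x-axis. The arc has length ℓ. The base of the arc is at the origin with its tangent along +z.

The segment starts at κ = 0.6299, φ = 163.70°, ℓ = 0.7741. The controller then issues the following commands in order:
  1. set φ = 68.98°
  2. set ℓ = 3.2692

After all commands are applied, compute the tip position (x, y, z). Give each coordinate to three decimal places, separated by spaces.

0.837 2.177 1.402

initial: κ=0.6299, φ=163.70°, ℓ=0.7741
cmd 1: set φ=68.98° → (κ,φ,ℓ)=(0.6299,68.98°,0.7741) → tip=(0.0664,0.1727,0.7438)
cmd 2: set ℓ=3.2692 → (κ,φ,ℓ)=(0.6299,68.98°,3.2692) → tip=(0.8367,2.1773,1.4019)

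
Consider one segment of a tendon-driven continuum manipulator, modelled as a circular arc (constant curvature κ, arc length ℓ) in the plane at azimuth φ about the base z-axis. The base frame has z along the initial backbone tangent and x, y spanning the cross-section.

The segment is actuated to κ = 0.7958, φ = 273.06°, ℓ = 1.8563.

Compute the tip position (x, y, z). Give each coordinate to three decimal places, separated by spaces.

0.061 -1.138 1.251

θ = κ·ℓ = 0.7958 × 1.8563 = 1.47724 rad
ρ = (1 − cos θ)/κ = (1 − 0.09342)/0.7958 = 1.13921
z = sin θ / κ = 0.99563/0.7958 = 1.25110
x = ρ cos φ = 1.13921 × cos(273.06°) = 0.06081
y = ρ sin φ = 1.13921 × sin(273.06°) = -1.13759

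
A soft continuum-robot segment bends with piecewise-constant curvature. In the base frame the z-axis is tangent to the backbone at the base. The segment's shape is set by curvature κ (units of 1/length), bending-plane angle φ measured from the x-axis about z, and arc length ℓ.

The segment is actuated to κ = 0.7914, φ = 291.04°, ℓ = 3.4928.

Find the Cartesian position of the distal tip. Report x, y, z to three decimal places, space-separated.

θ = κ·ℓ = 0.7914 × 3.4928 = 2.76420 rad
ρ = (1 − cos θ)/κ = (1 − -0.92963)/0.7914 = 2.43825
z = sin θ / κ = 0.36850/0.7914 = 0.46563
x = ρ cos φ = 2.43825 × cos(291.04°) = 0.87538
y = ρ sin φ = 2.43825 × sin(291.04°) = -2.27569

0.875 -2.276 0.466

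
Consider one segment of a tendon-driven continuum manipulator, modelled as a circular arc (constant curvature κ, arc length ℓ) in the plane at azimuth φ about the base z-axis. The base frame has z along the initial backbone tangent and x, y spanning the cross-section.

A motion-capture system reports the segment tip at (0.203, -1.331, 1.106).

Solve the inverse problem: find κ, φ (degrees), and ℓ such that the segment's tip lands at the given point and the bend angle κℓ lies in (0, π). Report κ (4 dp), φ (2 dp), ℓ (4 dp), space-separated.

0.8869 278.67 1.9913

ρ = √(x²+y²) = √(0.203² + -1.331²) = 1.34639
φ = atan2(y, x) mod 360° = atan2(-1.331, 0.203) = 278.6717°
|p|² = ρ² + z² = 1.34639² + 1.106² = 3.03601
κ = 2ρ / |p|² = 2×1.34639 / 3.03601 = 0.88695
θ = 2·atan2(ρ, z) = 2·atan2(1.34639, 1.106) = 1.76622 rad
ℓ = θ/κ = 1.76622/0.88695 = 1.99134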